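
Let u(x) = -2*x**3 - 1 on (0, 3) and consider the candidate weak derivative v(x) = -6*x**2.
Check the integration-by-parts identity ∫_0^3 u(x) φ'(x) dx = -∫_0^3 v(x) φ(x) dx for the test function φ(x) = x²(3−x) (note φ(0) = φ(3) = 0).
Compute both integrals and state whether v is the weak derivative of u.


LHS = 729/5, RHS = 729/5. Yes, v = u' weakly.

u(x) = -2*x**3 - 1, classical derivative u'(x) = -6*x**2.
φ(x) = x²(3−x), so φ'(x) = 3*x*(2 - x).
Note φ(0) = φ(3) = 0, so the boundary term u·φ vanishes.
LHS = ∫_0^3 u(x) φ'(x) dx = ∫_0^3 (6*x^5 - 12*x^4 + 3*x^2 - 6*x) dx. Term by term:
  ∫_0^3 6*x^5 dx = 729;  ∫_0^3 -12*x^4 dx = -2916/5;  ∫_0^3 3*x^2 dx = 27;
  ∫_0^3 -6*x dx = -27.
Sum: 729 − 2916/5 + 27 − 27 = 729/5.
So LHS = 729/5.
∫_0^3 v(x) φ(x) dx = ∫_0^3 (6*x^5 - 18*x^4) dx. Term by term:
  ∫_0^3 6*x^5 dx = 729;  ∫_0^3 -18*x^4 dx = -4374/5.
Sum: 729 − 4374/5 = -729/5.
So RHS = -∫_0^3 v(x) φ(x) dx = 729/5.
LHS = RHS, so the identity holds for this test φ.
Moreover u is smooth here and v(x) = u'(x) = -6*x**2 pointwise, so the identity holds for every test function. Hence v is the weak derivative of u.


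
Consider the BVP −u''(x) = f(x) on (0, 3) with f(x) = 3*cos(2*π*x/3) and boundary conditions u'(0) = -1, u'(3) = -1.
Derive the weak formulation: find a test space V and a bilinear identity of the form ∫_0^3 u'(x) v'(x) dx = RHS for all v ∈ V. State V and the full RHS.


V = H^1(0, 3) (v unrestricted at boundary; u is determined up to an additive constant); weak form: ∫_0^3 u'v' dx = ∫_0^3 (3*cos(2*π*x/3)) v dx − v(3) + v(0) for all v ∈ V.

Multiply both sides by a test function v and integrate from 0 to 3:
  ∫_0^3 −u''(x) v(x) dx = ∫_0^3 f(x) v(x) dx.
Integrate the LHS by parts once:
  ∫_0^3 −u'' v dx = −[u'(x) v(x)]_0^3 + ∫_0^3 u'(x) v'(x) dx.
Thus ∫_0^3 u'(x) v'(x) dx = ∫_0^3 f(x) v(x) dx + [u'(x) v(x)]_0^3.
Choose V so that boundary terms are either known or forced to vanish.
u has inhomogeneous Neumann u'(0) = -1, u'(3) = -1. [u' v]_0^3 = (-1)·v(3) − (-1)·v(0) = − v(3) + v(0). Take V = H^1(0, 3); boundary term becomes part of RHS.
Weak formulation: find u (satisfying any essential BC) such that ∫_0^3 u'(x) v'(x) dx = ∫_0^3 f v dx − v(3) + v(0) for all v ∈ V (Neumann data are natural BCs: they enter the RHS as boundary terms).
Substituting f(x) = 3*cos(2*π*x/3), the right-hand side is ∫_0^3 (3*cos(2*π*x/3)) v dx − v(3) + v(0).
Compatibility check (pure Neumann): taking v ≡ 1 ∈ V gives 0 = ∫_0^3 f dx + (-1) − (-1), i.e. ∫_0^3 f dx must equal u'(0) − u'(3) = 0. Indeed ∫_0^3 (3*cos(2*π*x/3)) dx = 0, so the data are compatible. The solution is then unique only up to an additive constant (fix it e.g. by requiring ∫_0^3 u dx = 0).


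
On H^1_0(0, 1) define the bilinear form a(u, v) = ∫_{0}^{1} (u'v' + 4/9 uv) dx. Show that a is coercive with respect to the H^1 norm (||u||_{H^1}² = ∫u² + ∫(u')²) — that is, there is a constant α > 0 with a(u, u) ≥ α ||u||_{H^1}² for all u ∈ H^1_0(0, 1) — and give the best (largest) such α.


α = (4/9 + π^2)/(1 + π^2)

Coercivity of a(·,·) on H^1_0(0, 1) means a(u, u) ≥ α ||u||_{H^1}² for every u ∈ H^1_0.
The interval has length L = 1, and Poincaré/coercivity depend only on L. Here a(u, u) = ∫(u')² + (4/9)·∫u².
Here 0 < c = 4/9 < 1. The condition a(u,u) ≥ α||u||_{H^1}² reads (1−α)∫(u')² ≥ (α−c)∫u². Any admissible α is ≤ 1 (rapidly oscillating u have ∫u²/∫(u')² → 0), and α = 1 would force 0 ≥ (1−c)∫u², impossible since c < 1; so 1−α > 0. By the sharp Poincaré inequality on H^1_0 of an interval of length L, ∫(u')² ≥ (π/L)²∫u² with equality for the first sine mode sin(π(x−x₀)/L) (x₀ the left endpoint), so the inequality holds for all u iff (1−α)(π/L)² ≥ α − c, i.e. α ≤ ((π/L)² + c)/((π/L)² + 1) = (1 + c(L/π)²)/(1 + (L/π)²). With (π/L)² = π^2 and c = 4/9, the largest admissible constant is α = ((π/L)² + c)/((π/L)² + 1).
Simplifying, α = (4/9 + π^2)/(1 + π^2).


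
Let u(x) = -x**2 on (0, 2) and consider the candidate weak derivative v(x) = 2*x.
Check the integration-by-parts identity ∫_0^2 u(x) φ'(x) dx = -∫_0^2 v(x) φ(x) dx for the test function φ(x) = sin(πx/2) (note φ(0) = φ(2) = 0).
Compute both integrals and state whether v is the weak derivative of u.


LHS = 8/π, RHS = -8/π. No, v is not the weak derivative of u.

u(x) = -x**2, classical derivative u'(x) = -2*x.
φ(x) = sin(πx/2), so φ'(x) = π*cos(π*x/2)/2.
Note φ(0) = φ(2) = 0, so the boundary term u·φ vanishes.
LHS = ∫_0^2 u(x) φ'(x) dx = ∫_0^2 (-π*x^2*cos(π*x/2)/2) dx. Term by term:
  ∫_0^2 -π*x^2*cos(π*x/2)/2 dx = 8/π.
So LHS = 8/π.
∫_0^2 v(x) φ(x) dx = ∫_0^2 (2*x*sin(π*x/2)) dx. Term by term:
  ∫_0^2 2*x*sin(π*x/2) dx = 8/π.
So RHS = -∫_0^2 v(x) φ(x) dx = -8/π.
LHS − RHS = 16/π ≠ 0, so the identity fails.
(For a valid weak derivative the identity must hold for EVERY test function, in particular this one. The failure shows v is NOT the weak derivative of u.)
Correct weak derivative would be u'(x) = -2*x.


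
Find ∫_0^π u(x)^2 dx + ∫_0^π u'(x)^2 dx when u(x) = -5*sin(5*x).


||u||_{H^1(0,π)}^2 = 325*π

u'(x) = -25*cos(5*x).
Expand u² and (u')² and integrate term by term on (0, π), using: for integers n ≥ 1, ∫_0^π sin²(nx) dx = ∫_0^π cos²(nx) dx = π/2; for n ≠ n', ∫_0^π sin(nx)sin(n'x) dx = ∫_0^π cos(nx)cos(n'x) dx = 0; and by product-to-sum, ∫_0^π sin(nx)cos(n'x) dx = ½∫_0^π [sin((n+n')x) + sin((n−n')x)] dx, which is 0 when n+n' is even and 2n/(n²−n'²) when n+n' is odd (it need not vanish on (0, π)).
  u² squared terms: (-5)²·∫sin(5x)² dx = 25·π/2 = 25*π/2.
  So ∫_0^π u² dx = 25*π/2.
  (u')² squared terms: (-25)²·∫cos(5x)² dx = 625·π/2 = 625*π/2.
  So ∫_0^π (u')² dx = 625*π/2.
||u||_{H^1}^2 = (25*π/2) + (625*π/2) = 325*π.


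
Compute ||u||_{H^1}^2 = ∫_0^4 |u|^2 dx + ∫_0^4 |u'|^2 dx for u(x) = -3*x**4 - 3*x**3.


||u||_{H^1}^2 = 32611328/35

The H^1 norm (squared) on an interval (0, L) is
  ||u||_{H^1}^2 = ∫_0^L u(x)^2 dx + ∫_0^L u'(x)^2 dx.
Compute u'(x) = -12*x**3 - 9*x**2.
Then u(x)^2 = 9*x**8 + 18*x**7 + 9*x**6 and u'(x)^2 = 144*x**6 + 216*x**5 + 81*x**4.
Integrate each monomial from 0 to 4 using ∫_0^4 c·x^n dx = c·4^(n+1)/(n+1):
  ∫_0^4 u(x)^2 dx = ∫_0^4 (9*x^8 + 18*x^7 + 9*x^6) dx. Term by term:
    ∫_0^4 9*x^8 dx = 262144;  ∫_0^4 18*x^7 dx = 147456;  ∫_0^4 9*x^6 dx = 147456/7.
  Sum: 262144 + 147456 + 147456/7 = 3014656/7.
  ∫_0^4 u'(x)^2 dx = ∫_0^4 (144*x^6 + 216*x^5 + 81*x^4) dx. Term by term:
    ∫_0^4 144*x^6 dx = 2359296/7;  ∫_0^4 216*x^5 dx = 147456;  ∫_0^4 81*x^4 dx = 82944/5.
  Sum: 2359296/7 + 147456 + 82944/5 = 17538048/35.
Adding: ||u||_{H^1}^2 = 3014656/7 + 17538048/35 = 32611328/35.


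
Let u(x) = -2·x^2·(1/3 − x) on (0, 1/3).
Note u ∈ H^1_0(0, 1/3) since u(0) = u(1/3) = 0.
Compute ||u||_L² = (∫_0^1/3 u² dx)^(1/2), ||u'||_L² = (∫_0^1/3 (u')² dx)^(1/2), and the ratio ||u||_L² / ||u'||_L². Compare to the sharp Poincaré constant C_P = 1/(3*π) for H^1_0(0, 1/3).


||u||_L² / ||u'||_L² = sqrt(14)/42 < C_P = 1/(3*π).

u(x) = -2·x^2·(1/3 − x), so u'(x) = 2*x*(9*x - 2)/3.
u(x) = -2·x^2·(1/3 − x) vanishes at x = 0 and x = 1/3, so u ∈ H^1_0(0, 1/3). Differentiate via the product rule and integrate the resulting polynomials term by term.
  ∫_0^1/3 u² dx = ∫_0^1/3 (4*x^6 - 8*x^5/3 + 4*x^4/9) dx. Term by term:
    ∫_0^1/3 4*x^6 dx = 4/15309;  ∫_0^1/3 -8*x^5/3 dx = -4/6561;  ∫_0^1/3 4*x^4/9 dx = 4/10935.
  Sum: 4/15309 − 4/6561 + 4/10935 = 4/229635.
  ∫_0^1/3 (u')² dx = ∫_0^1/3 (36*x^4 - 16*x^3 + 16*x^2/9) dx. Term by term:
    ∫_0^1/3 36*x^4 dx = 4/135;  ∫_0^1/3 -16*x^3 dx = -4/81;  ∫_0^1/3 16*x^2/9 dx = 16/729.
  Sum: 4/135 − 4/81 + 16/729 = 8/3645.
∫_0^1/3 u² dx = 4/229635, so ||u||_L² = 2*sqrt(35)/2835.
∫_0^1/3 (u')² dx = 8/3645, so ||u'||_L² = 2*sqrt(10)/135.
Ratio ||u||_L² / ||u'||_L² = sqrt(14)/42.
Sharp Poincaré constant on H^1_0(0, 1/3) is C_P = L/π = 1/(3*π), achieved by sin(3*π·x).
A polynomial bump cannot attain the sharp Poincaré constant (only the first sine eigenfunction does), so the ratio is strictly less than C_P, consistent with ||u||_L² ≤ C_P ||u'||_L².


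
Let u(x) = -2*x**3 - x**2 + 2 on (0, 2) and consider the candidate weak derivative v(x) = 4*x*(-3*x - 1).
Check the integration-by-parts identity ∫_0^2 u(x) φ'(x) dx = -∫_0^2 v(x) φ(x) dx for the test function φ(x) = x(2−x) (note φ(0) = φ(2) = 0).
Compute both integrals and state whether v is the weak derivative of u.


LHS = 184/15, RHS = 368/15. No, v is not the weak derivative of u.

u(x) = -2*x**3 - x**2 + 2, classical derivative u'(x) = -6*x**2 - 2*x.
φ(x) = x(2−x), so φ'(x) = 2 - 2*x.
Note φ(0) = φ(2) = 0, so the boundary term u·φ vanishes.
LHS = ∫_0^2 u(x) φ'(x) dx = ∫_0^2 (4*x^4 - 2*x^3 - 2*x^2 - 4*x + 4) dx. Term by term:
  ∫_0^2 4*x^4 dx = 128/5;  ∫_0^2 -2*x^3 dx = -8;  ∫_0^2 -2*x^2 dx = -16/3;
  ∫_0^2 -4*x dx = -8;  ∫_0^2 4 dx = 8.
Sum: 128/5 − 8 − 16/3 − 8 + 8 = 184/15.
So LHS = 184/15.
∫_0^2 v(x) φ(x) dx = ∫_0^2 (12*x^4 - 20*x^3 - 8*x^2) dx. Term by term:
  ∫_0^2 12*x^4 dx = 384/5;  ∫_0^2 -20*x^3 dx = -80;  ∫_0^2 -8*x^2 dx = -64/3.
Sum: 384/5 − 80 − 64/3 = -368/15.
So RHS = -∫_0^2 v(x) φ(x) dx = 368/15.
LHS − RHS = -184/15 ≠ 0, so the identity fails.
(For a valid weak derivative the identity must hold for EVERY test function, in particular this one. The failure shows v is NOT the weak derivative of u.)
Correct weak derivative would be u'(x) = -6*x**2 - 2*x.


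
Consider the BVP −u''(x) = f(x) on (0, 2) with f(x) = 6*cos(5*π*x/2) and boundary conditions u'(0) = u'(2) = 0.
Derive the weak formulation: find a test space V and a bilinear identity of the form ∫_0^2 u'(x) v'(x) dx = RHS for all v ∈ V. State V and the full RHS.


V = H^1(0, 2) (no boundary constraint on v; u is determined up to an additive constant); weak form: ∫_0^2 u'v' dx = ∫_0^2 (6*cos(5*π*x/2)) v dx for all v ∈ V.

Multiply both sides by a test function v and integrate from 0 to 2:
  ∫_0^2 −u''(x) v(x) dx = ∫_0^2 f(x) v(x) dx.
Integrate the LHS by parts once:
  ∫_0^2 −u'' v dx = −[u'(x) v(x)]_0^2 + ∫_0^2 u'(x) v'(x) dx.
Thus ∫_0^2 u'(x) v'(x) dx = ∫_0^2 f(x) v(x) dx + [u'(x) v(x)]_0^2.
Choose V so that boundary terms are either known or forced to vanish.
u has homogeneous Neumann: u'(0) = u'(2) = 0. So [u' v]_0^2 = 0·v(2) − 0·v(0) = 0 for any v; take V = H^1(0, 2).
Weak formulation: find u (satisfying any essential BC) such that ∫_0^2 u'(x) v'(x) dx = ∫_0^2 f v dx for all v ∈ V (homogeneous Neumann, so boundary terms vanish).
Substituting f(x) = 6*cos(5*π*x/2), the right-hand side is ∫_0^2 (6*cos(5*π*x/2)) v dx.
Compatibility check (pure Neumann): taking v ≡ 1 ∈ V gives 0 = ∫_0^2 f dx + (0) − (0), i.e. ∫_0^2 f dx must equal u'(0) − u'(2) = 0. Indeed ∫_0^2 (6*cos(5*π*x/2)) dx = 0, so the data are compatible. The solution is then unique only up to an additive constant (fix it e.g. by requiring ∫_0^2 u dx = 0).


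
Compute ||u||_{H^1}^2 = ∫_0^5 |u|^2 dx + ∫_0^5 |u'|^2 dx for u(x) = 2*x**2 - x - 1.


||u||_{H^1}^2 = 7055/3

The H^1 norm (squared) on an interval (0, L) is
  ||u||_{H^1}^2 = ∫_0^L u(x)^2 dx + ∫_0^L u'(x)^2 dx.
Compute u'(x) = 4*x - 1.
Then u(x)^2 = 4*x**4 - 4*x**3 - 3*x**2 + 2*x + 1 and u'(x)^2 = 16*x**2 - 8*x + 1.
Integrate each monomial from 0 to 5 using ∫_0^5 c·x^n dx = c·5^(n+1)/(n+1):
  ∫_0^5 u(x)^2 dx = ∫_0^5 (4*x^4 - 4*x^3 - 3*x^2 + 2*x + 1) dx. Term by term:
    ∫_0^5 4*x^4 dx = 2500;  ∫_0^5 -4*x^3 dx = -625;  ∫_0^5 -3*x^2 dx = -125;
    ∫_0^5 2*x dx = 25;  ∫_0^5 1 dx = 5.
  Sum: 2500 − 625 − 125 + 25 + 5 = 1780.
  ∫_0^5 u'(x)^2 dx = ∫_0^5 (16*x^2 - 8*x + 1) dx. Term by term:
    ∫_0^5 16*x^2 dx = 2000/3;  ∫_0^5 -8*x dx = -100;  ∫_0^5 1 dx = 5.
  Sum: 2000/3 − 100 + 5 = 1715/3.
Adding: ||u||_{H^1}^2 = 1780 + 1715/3 = 7055/3.


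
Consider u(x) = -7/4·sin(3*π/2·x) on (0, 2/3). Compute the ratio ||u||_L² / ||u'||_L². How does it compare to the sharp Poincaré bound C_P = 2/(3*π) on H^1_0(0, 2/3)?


||u||_L² / ||u'||_L² = 2/(3*π) = C_P.

u(x) = -7/4·sin(3*π/2·x), so u'(x) = -21*π*cos(3*π*x/2)/8.
Writing u(x) = A·sin(kπx/L) with A = -7/4 and k = 1, use ∫_0^L sin²(kπx/L) dx = L/2 and ∫_0^L cos²(kπx/L) dx = L/2.
u² = 49/16·sin²(3*π/2·x) and (u')² = 441*π^2/64·cos²(3*π/2·x), and each of sin², cos² integrates to L/2 = 1/3 over (0, 2/3).
∫_0^2/3 u² dx = 49/48, so ||u||_L² = 7*sqrt(3)/12.
∫_0^2/3 (u')² dx = 147*π^2/64, so ||u'||_L² = 7*sqrt(3)*π/8.
Ratio ||u||_L² / ||u'||_L² = 2/(3*π).
Sharp Poincaré constant on H^1_0(0, 2/3) is C_P = L/π = 2/(3*π), achieved by sin(3*π/2·x).
This is the k = 1 eigenfunction (up to amplitude), so the ratio equals the sharp Poincaré constant exactly.


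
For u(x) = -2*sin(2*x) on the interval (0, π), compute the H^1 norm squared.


||u||_{H^1(0,π)}^2 = 10*π

u'(x) = -4*cos(2*x).
Expand u² and (u')² and integrate term by term on (0, π), using: for integers n ≥ 1, ∫_0^π sin²(nx) dx = ∫_0^π cos²(nx) dx = π/2; for n ≠ n', ∫_0^π sin(nx)sin(n'x) dx = ∫_0^π cos(nx)cos(n'x) dx = 0; and by product-to-sum, ∫_0^π sin(nx)cos(n'x) dx = ½∫_0^π [sin((n+n')x) + sin((n−n')x)] dx, which is 0 when n+n' is even and 2n/(n²−n'²) when n+n' is odd (it need not vanish on (0, π)).
  u² squared terms: (-2)²·∫sin(2x)² dx = 4·π/2 = 2*π.
  So ∫_0^π u² dx = 2*π.
  (u')² squared terms: (-4)²·∫cos(2x)² dx = 16·π/2 = 8*π.
  So ∫_0^π (u')² dx = 8*π.
||u||_{H^1}^2 = (2*π) + (8*π) = 10*π.


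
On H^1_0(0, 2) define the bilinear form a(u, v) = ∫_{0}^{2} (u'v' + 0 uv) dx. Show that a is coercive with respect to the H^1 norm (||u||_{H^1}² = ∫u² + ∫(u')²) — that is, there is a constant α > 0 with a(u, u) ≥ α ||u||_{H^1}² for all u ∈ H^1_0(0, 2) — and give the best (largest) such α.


α = π^2/(4 + π^2)

Coercivity of a(·,·) on H^1_0(0, 2) means a(u, u) ≥ α ||u||_{H^1}² for every u ∈ H^1_0.
The interval has length L = 2, and Poincaré/coercivity depend only on L. Here a(u, u) = ∫(u')² + (0)·∫u².
Here c = 0, so a(u,u) = ∫(u')² alone. The condition a(u,u) ≥ α||u||_{H^1}² reads (1−α)∫(u')² ≥ (α−c)∫u². Any admissible α is ≤ 1 (rapidly oscillating u have ∫u²/∫(u')² → 0), and α = 1 would force 0 ≥ (1−c)∫u², impossible since c < 1; so 1−α > 0. By the sharp Poincaré inequality on H^1_0 of an interval of length L, ∫(u')² ≥ (π/L)²∫u² with equality for the first sine mode sin(π(x−x₀)/L) (x₀ the left endpoint), so the inequality holds for all u iff (1−α)(π/L)² ≥ α − c, i.e. α ≤ ((π/L)² + c)/((π/L)² + 1) = (1 + c(L/π)²)/(1 + (L/π)²). (Direct route, valid since c ≤ 0: Poincaré gives c∫u² ≥ c(L/π)²∫(u')², so a(u,u) ≥ (1 + c(L/π)²)∫(u')², while ||u||_{H^1}² ≤ (1 + (L/π)²)∫(u')²; dividing yields the same α.) With (π/L)² = π^2/4 and c = 0, the largest admissible constant is α = ((π/L)² + c)/((π/L)² + 1).
Simplifying, α = π^2/(4 + π^2).


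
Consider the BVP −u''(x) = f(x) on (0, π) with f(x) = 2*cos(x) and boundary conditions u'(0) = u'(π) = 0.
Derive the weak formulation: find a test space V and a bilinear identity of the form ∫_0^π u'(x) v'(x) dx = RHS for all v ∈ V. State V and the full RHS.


V = H^1(0, π) (no boundary constraint on v; u is determined up to an additive constant); weak form: ∫_0^π u'v' dx = ∫_0^π (2*cos(x)) v dx for all v ∈ V.

Multiply both sides by a test function v and integrate from 0 to π:
  ∫_0^π −u''(x) v(x) dx = ∫_0^π f(x) v(x) dx.
Integrate the LHS by parts once:
  ∫_0^π −u'' v dx = −[u'(x) v(x)]_0^π + ∫_0^π u'(x) v'(x) dx.
Thus ∫_0^π u'(x) v'(x) dx = ∫_0^π f(x) v(x) dx + [u'(x) v(x)]_0^π.
Choose V so that boundary terms are either known or forced to vanish.
u has homogeneous Neumann: u'(0) = u'(π) = 0. So [u' v]_0^π = 0·v(π) − 0·v(0) = 0 for any v; take V = H^1(0, π).
Weak formulation: find u (satisfying any essential BC) such that ∫_0^π u'(x) v'(x) dx = ∫_0^π f v dx for all v ∈ V (homogeneous Neumann, so boundary terms vanish).
Substituting f(x) = 2*cos(x), the right-hand side is ∫_0^π (2*cos(x)) v dx.
Compatibility check (pure Neumann): taking v ≡ 1 ∈ V gives 0 = ∫_0^π f dx + (0) − (0), i.e. ∫_0^π f dx must equal u'(0) − u'(π) = 0. Indeed ∫_0^π (2*cos(x)) dx = 0, so the data are compatible. The solution is then unique only up to an additive constant (fix it e.g. by requiring ∫_0^π u dx = 0).


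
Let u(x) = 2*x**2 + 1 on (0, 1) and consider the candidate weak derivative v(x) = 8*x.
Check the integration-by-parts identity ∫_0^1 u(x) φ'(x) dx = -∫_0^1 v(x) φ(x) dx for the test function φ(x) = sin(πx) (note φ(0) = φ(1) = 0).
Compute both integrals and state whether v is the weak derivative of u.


LHS = -4/π, RHS = -8/π. No, v is not the weak derivative of u.

u(x) = 2*x**2 + 1, classical derivative u'(x) = 4*x.
φ(x) = sin(πx), so φ'(x) = π*cos(π*x).
Note φ(0) = φ(1) = 0, so the boundary term u·φ vanishes.
LHS = ∫_0^1 u(x) φ'(x) dx = ∫_0^1 (2*π*x^2*cos(π*x) + π*cos(π*x)) dx. Term by term:
  ∫_0^1 π*cos(π*x) dx = 0;  ∫_0^1 2*π*x^2*cos(π*x) dx = -4/π.
Sum: 0 − 4/π = -4/π.
So LHS = -4/π.
∫_0^1 v(x) φ(x) dx = ∫_0^1 (8*x*sin(π*x)) dx. Term by term:
  ∫_0^1 8*x*sin(π*x) dx = 8/π.
So RHS = -∫_0^1 v(x) φ(x) dx = -8/π.
LHS − RHS = 4/π ≠ 0, so the identity fails.
(For a valid weak derivative the identity must hold for EVERY test function, in particular this one. The failure shows v is NOT the weak derivative of u.)
Correct weak derivative would be u'(x) = 4*x.


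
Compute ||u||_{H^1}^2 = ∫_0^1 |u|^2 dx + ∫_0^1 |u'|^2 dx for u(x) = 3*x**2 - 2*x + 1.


||u||_{H^1}^2 = 77/15

The H^1 norm (squared) on an interval (0, L) is
  ||u||_{H^1}^2 = ∫_0^L u(x)^2 dx + ∫_0^L u'(x)^2 dx.
Compute u'(x) = 6*x - 2.
Then u(x)^2 = 9*x**4 - 12*x**3 + 10*x**2 - 4*x + 1 and u'(x)^2 = 36*x**2 - 24*x + 4.
Integrate each monomial from 0 to 1 using ∫_0^1 c·x^n dx = c·1^(n+1)/(n+1):
  ∫_0^1 u(x)^2 dx = ∫_0^1 (9*x^4 - 12*x^3 + 10*x^2 - 4*x + 1) dx. Term by term:
    ∫_0^1 9*x^4 dx = 9/5;  ∫_0^1 -12*x^3 dx = -3;  ∫_0^1 10*x^2 dx = 10/3;
    ∫_0^1 -4*x dx = -2;  ∫_0^1 1 dx = 1.
  Sum: 9/5 − 3 + 10/3 − 2 + 1 = 17/15.
  ∫_0^1 u'(x)^2 dx = ∫_0^1 (36*x^2 - 24*x + 4) dx. Term by term:
    ∫_0^1 36*x^2 dx = 12;  ∫_0^1 -24*x dx = -12;  ∫_0^1 4 dx = 4.
  Sum: 12 − 12 + 4 = 4.
Adding: ||u||_{H^1}^2 = 17/15 + 4 = 77/15.


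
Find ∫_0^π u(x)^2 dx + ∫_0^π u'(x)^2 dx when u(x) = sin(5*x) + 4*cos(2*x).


||u||_{H^1(0,π)}^2 = 400/21 + 53*π

u'(x) = -8*sin(2*x) + 5*cos(5*x).
Expand u² and (u')² and integrate term by term on (0, π), using: for integers n ≥ 1, ∫_0^π sin²(nx) dx = ∫_0^π cos²(nx) dx = π/2; for n ≠ n', ∫_0^π sin(nx)sin(n'x) dx = ∫_0^π cos(nx)cos(n'x) dx = 0; and by product-to-sum, ∫_0^π sin(nx)cos(n'x) dx = ½∫_0^π [sin((n+n')x) + sin((n−n')x)] dx, which is 0 when n+n' is even and 2n/(n²−n'²) when n+n' is odd (it need not vanish on (0, π)).
  u² squared terms: (4)²·∫cos(2x)² dx = 16·π/2 = 8*π;  (1)²·∫sin(5x)² dx = 1·π/2 = π/2.
  u² cross terms: 2·(4)·(1)·∫cos(2x)·sin(5x) dx = 8·(10/21) = 80/21.
  So ∫_0^π u² dx = 8*π + π/2 + 80/21 = 80/21 + 17*π/2.
  (u')² squared terms: (-8)²·∫sin(2x)² dx = 64·π/2 = 32*π;  (5)²·∫cos(5x)² dx = 25·π/2 = 25*π/2.
  (u')² cross terms: 2·(-8)·(5)·∫sin(2x)·cos(5x) dx = -80·(-4/21) = 320/21.
  So ∫_0^π (u')² dx = 32*π + 25*π/2 + 320/21 = 320/21 + 89*π/2.
||u||_{H^1}^2 = (80/21 + 17*π/2) + (320/21 + 89*π/2) = 400/21 + 53*π.


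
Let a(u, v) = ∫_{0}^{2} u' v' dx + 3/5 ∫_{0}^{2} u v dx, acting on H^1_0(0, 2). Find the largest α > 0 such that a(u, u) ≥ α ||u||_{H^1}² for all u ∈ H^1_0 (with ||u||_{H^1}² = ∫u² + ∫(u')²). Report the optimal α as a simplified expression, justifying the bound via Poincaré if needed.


α = (12/5 + π^2)/(4 + π^2)

Coercivity of a(·,·) on H^1_0(0, 2) means a(u, u) ≥ α ||u||_{H^1}² for every u ∈ H^1_0.
The interval has length L = 2, and Poincaré/coercivity depend only on L. Here a(u, u) = ∫(u')² + (3/5)·∫u².
Here 0 < c = 3/5 < 1. The condition a(u,u) ≥ α||u||_{H^1}² reads (1−α)∫(u')² ≥ (α−c)∫u². Any admissible α is ≤ 1 (rapidly oscillating u have ∫u²/∫(u')² → 0), and α = 1 would force 0 ≥ (1−c)∫u², impossible since c < 1; so 1−α > 0. By the sharp Poincaré inequality on H^1_0 of an interval of length L, ∫(u')² ≥ (π/L)²∫u² with equality for the first sine mode sin(π(x−x₀)/L) (x₀ the left endpoint), so the inequality holds for all u iff (1−α)(π/L)² ≥ α − c, i.e. α ≤ ((π/L)² + c)/((π/L)² + 1) = (1 + c(L/π)²)/(1 + (L/π)²). With (π/L)² = π^2/4 and c = 3/5, the largest admissible constant is α = ((π/L)² + c)/((π/L)² + 1).
Simplifying, α = (12/5 + π^2)/(4 + π^2).


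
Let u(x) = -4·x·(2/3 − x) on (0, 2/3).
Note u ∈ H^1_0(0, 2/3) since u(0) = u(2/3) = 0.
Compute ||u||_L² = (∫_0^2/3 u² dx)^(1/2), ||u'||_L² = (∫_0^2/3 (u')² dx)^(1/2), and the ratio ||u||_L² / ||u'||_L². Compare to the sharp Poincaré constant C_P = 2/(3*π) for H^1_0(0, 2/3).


||u||_L² / ||u'||_L² = sqrt(10)/15 < C_P = 2/(3*π).

u(x) = -4·x·(2/3 − x), so u'(x) = 8*x - 8/3.
u(x) = -4·x·(2/3 − x) vanishes at x = 0 and x = 2/3, so u ∈ H^1_0(0, 2/3). Differentiate via the product rule and integrate the resulting polynomials term by term.
  ∫_0^2/3 u² dx = ∫_0^2/3 (16*x^4 - 64*x^3/3 + 64*x^2/9) dx. Term by term:
    ∫_0^2/3 16*x^4 dx = 512/1215;  ∫_0^2/3 -64*x^3/3 dx = -256/243;  ∫_0^2/3 64*x^2/9 dx = 512/729.
  Sum: 512/1215 − 256/243 + 512/729 = 256/3645.
  ∫_0^2/3 (u')² dx = ∫_0^2/3 (64*x^2 - 128*x/3 + 64/9) dx. Term by term:
    ∫_0^2/3 64*x^2 dx = 512/81;  ∫_0^2/3 -128*x/3 dx = -256/27;  ∫_0^2/3 64/9 dx = 128/27.
  Sum: 512/81 − 256/27 + 128/27 = 128/81.
∫_0^2/3 u² dx = 256/3645, so ||u||_L² = 16*sqrt(5)/135.
∫_0^2/3 (u')² dx = 128/81, so ||u'||_L² = 8*sqrt(2)/9.
Ratio ||u||_L² / ||u'||_L² = sqrt(10)/15.
Sharp Poincaré constant on H^1_0(0, 2/3) is C_P = L/π = 2/(3*π), achieved by sin(3*π/2·x).
A polynomial bump cannot attain the sharp Poincaré constant (only the first sine eigenfunction does), so the ratio is strictly less than C_P, consistent with ||u||_L² ≤ C_P ||u'||_L².


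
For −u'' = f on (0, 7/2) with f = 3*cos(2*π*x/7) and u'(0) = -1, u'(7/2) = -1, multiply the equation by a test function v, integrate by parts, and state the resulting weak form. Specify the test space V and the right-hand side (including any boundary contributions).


V = H^1(0, 7/2) (v unrestricted at boundary; u is determined up to an additive constant); weak form: ∫_0^7/2 u'v' dx = ∫_0^7/2 (3*cos(2*π*x/7)) v dx − v(7/2) + v(0) for all v ∈ V.

Multiply both sides by a test function v and integrate from 0 to 7/2:
  ∫_0^7/2 −u''(x) v(x) dx = ∫_0^7/2 f(x) v(x) dx.
Integrate the LHS by parts once:
  ∫_0^7/2 −u'' v dx = −[u'(x) v(x)]_0^7/2 + ∫_0^7/2 u'(x) v'(x) dx.
Thus ∫_0^7/2 u'(x) v'(x) dx = ∫_0^7/2 f(x) v(x) dx + [u'(x) v(x)]_0^7/2.
Choose V so that boundary terms are either known or forced to vanish.
u has inhomogeneous Neumann u'(0) = -1, u'(7/2) = -1. [u' v]_0^7/2 = (-1)·v(7/2) − (-1)·v(0) = − v(7/2) + v(0). Take V = H^1(0, 7/2); boundary term becomes part of RHS.
Weak formulation: find u (satisfying any essential BC) such that ∫_0^7/2 u'(x) v'(x) dx = ∫_0^7/2 f v dx − v(7/2) + v(0) for all v ∈ V (Neumann data are natural BCs: they enter the RHS as boundary terms).
Substituting f(x) = 3*cos(2*π*x/7), the right-hand side is ∫_0^7/2 (3*cos(2*π*x/7)) v dx − v(7/2) + v(0).
Compatibility check (pure Neumann): taking v ≡ 1 ∈ V gives 0 = ∫_0^7/2 f dx + (-1) − (-1), i.e. ∫_0^7/2 f dx must equal u'(0) − u'(7/2) = 0. Indeed ∫_0^7/2 (3*cos(2*π*x/7)) dx = 0, so the data are compatible. The solution is then unique only up to an additive constant (fix it e.g. by requiring ∫_0^7/2 u dx = 0).


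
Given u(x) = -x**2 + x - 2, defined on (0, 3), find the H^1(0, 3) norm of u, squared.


||u||_{H^1}^2 = 681/10

The H^1 norm (squared) on an interval (0, L) is
  ||u||_{H^1}^2 = ∫_0^L u(x)^2 dx + ∫_0^L u'(x)^2 dx.
Compute u'(x) = 1 - 2*x.
Then u(x)^2 = x**4 - 2*x**3 + 5*x**2 - 4*x + 4 and u'(x)^2 = 4*x**2 - 4*x + 1.
Integrate each monomial from 0 to 3 using ∫_0^3 c·x^n dx = c·3^(n+1)/(n+1):
  ∫_0^3 u(x)^2 dx = ∫_0^3 (x^4 - 2*x^3 + 5*x^2 - 4*x + 4) dx. Term by term:
    ∫_0^3 x^4 dx = 243/5;  ∫_0^3 -2*x^3 dx = -81/2;  ∫_0^3 5*x^2 dx = 45;
    ∫_0^3 -4*x dx = -18;  ∫_0^3 4 dx = 12.
  Sum: 243/5 − 81/2 + 45 − 18 + 12 = 471/10.
  ∫_0^3 u'(x)^2 dx = ∫_0^3 (4*x^2 - 4*x + 1) dx. Term by term:
    ∫_0^3 4*x^2 dx = 36;  ∫_0^3 -4*x dx = -18;  ∫_0^3 1 dx = 3.
  Sum: 36 − 18 + 3 = 21.
Adding: ||u||_{H^1}^2 = 471/10 + 21 = 681/10.


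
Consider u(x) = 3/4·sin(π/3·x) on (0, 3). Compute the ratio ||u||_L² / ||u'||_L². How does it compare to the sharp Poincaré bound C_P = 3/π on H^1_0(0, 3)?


||u||_L² / ||u'||_L² = 3/π = C_P.

u(x) = 3/4·sin(π/3·x), so u'(x) = π*cos(π*x/3)/4.
Writing u(x) = A·sin(kπx/L) with A = 3/4 and k = 1, use ∫_0^L sin²(kπx/L) dx = L/2 and ∫_0^L cos²(kπx/L) dx = L/2.
u² = 9/16·sin²(π/3·x) and (u')² = π^2/16·cos²(π/3·x), and each of sin², cos² integrates to L/2 = 3/2 over (0, 3).
∫_0^3 u² dx = 27/32, so ||u||_L² = 3*sqrt(6)/8.
∫_0^3 (u')² dx = 3*π^2/32, so ||u'||_L² = sqrt(6)*π/8.
Ratio ||u||_L² / ||u'||_L² = 3/π.
Sharp Poincaré constant on H^1_0(0, 3) is C_P = L/π = 3/π, achieved by sin(π/3·x).
This is the k = 1 eigenfunction (up to amplitude), so the ratio equals the sharp Poincaré constant exactly.


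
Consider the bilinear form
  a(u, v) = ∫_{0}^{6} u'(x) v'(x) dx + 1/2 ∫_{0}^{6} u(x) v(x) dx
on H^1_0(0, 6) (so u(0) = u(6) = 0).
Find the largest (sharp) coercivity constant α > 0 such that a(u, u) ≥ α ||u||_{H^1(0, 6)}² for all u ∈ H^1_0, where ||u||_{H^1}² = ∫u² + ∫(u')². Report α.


α = (π^2 + 18)/(π^2 + 36)

Coercivity of a(·,·) on H^1_0(0, 6) means a(u, u) ≥ α ||u||_{H^1}² for every u ∈ H^1_0.
The interval has length L = 6, and Poincaré/coercivity depend only on L. Here a(u, u) = ∫(u')² + (1/2)·∫u².
Here 0 < c = 1/2 < 1. The condition a(u,u) ≥ α||u||_{H^1}² reads (1−α)∫(u')² ≥ (α−c)∫u². Any admissible α is ≤ 1 (rapidly oscillating u have ∫u²/∫(u')² → 0), and α = 1 would force 0 ≥ (1−c)∫u², impossible since c < 1; so 1−α > 0. By the sharp Poincaré inequality on H^1_0 of an interval of length L, ∫(u')² ≥ (π/L)²∫u² with equality for the first sine mode sin(π(x−x₀)/L) (x₀ the left endpoint), so the inequality holds for all u iff (1−α)(π/L)² ≥ α − c, i.e. α ≤ ((π/L)² + c)/((π/L)² + 1) = (1 + c(L/π)²)/(1 + (L/π)²). With (π/L)² = π^2/36 and c = 1/2, the largest admissible constant is α = ((π/L)² + c)/((π/L)² + 1).
Simplifying, α = (π^2 + 18)/(π^2 + 36).


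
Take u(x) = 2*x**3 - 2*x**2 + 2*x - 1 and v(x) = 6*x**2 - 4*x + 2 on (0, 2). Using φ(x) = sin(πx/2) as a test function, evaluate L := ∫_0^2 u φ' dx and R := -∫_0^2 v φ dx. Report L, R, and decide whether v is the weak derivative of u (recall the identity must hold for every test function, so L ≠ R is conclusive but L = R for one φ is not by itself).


LHS = -40/π + 192/π^3, RHS = -40/π + 192/π^3. Yes, v = u' weakly.

u(x) = 2*x**3 - 2*x**2 + 2*x - 1, classical derivative u'(x) = 6*x**2 - 4*x + 2.
φ(x) = sin(πx/2), so φ'(x) = π*cos(π*x/2)/2.
Note φ(0) = φ(2) = 0, so the boundary term u·φ vanishes.
LHS = ∫_0^2 u(x) φ'(x) dx = ∫_0^2 (π*x^3*cos(π*x/2) - π*x^2*cos(π*x/2) + π*x*cos(π*x/2) - π*cos(π*x/2)/2) dx. Term by term:
  ∫_0^2 -π*cos(π*x/2)/2 dx = 0;  ∫_0^2 π*x*cos(π*x/2) dx = -8/π;  ∫_0^2 π*x^3*cos(π*x/2) dx = -48/π + 192/π^3;
  ∫_0^2 -π*x^2*cos(π*x/2) dx = 16/π.
Sum: 0 − 8/π + -48/π + 192/π^3 + 16/π = -40/π + 192/π^3.
So LHS = -40/π + 192/π^3.
∫_0^2 v(x) φ(x) dx = ∫_0^2 (6*x^2*sin(π*x/2) - 4*x*sin(π*x/2) + 2*sin(π*x/2)) dx. Term by term:
  ∫_0^2 2*sin(π*x/2) dx = 8/π;  ∫_0^2 -4*x*sin(π*x/2) dx = -16/π;  ∫_0^2 6*x^2*sin(π*x/2) dx = -192/π^3 + 48/π.
Sum: 8/π − 16/π + -192/π^3 + 48/π = -192/π^3 + 40/π.
So RHS = -∫_0^2 v(x) φ(x) dx = -40/π + 192/π^3.
LHS = RHS, so the identity holds for this test φ.
Moreover u is smooth here and v(x) = u'(x) = 6*x**2 - 4*x + 2 pointwise, so the identity holds for every test function. Hence v is the weak derivative of u.


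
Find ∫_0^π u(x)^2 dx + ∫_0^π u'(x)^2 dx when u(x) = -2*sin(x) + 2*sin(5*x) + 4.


||u||_{H^1(0,π)}^2 = -128/5 + 72*π

u'(x) = -2*cos(x) + 10*cos(5*x).
Expand u² and (u')² and integrate term by term on (0, π), using: for integers n ≥ 1, ∫_0^π sin²(nx) dx = ∫_0^π cos²(nx) dx = π/2; for n ≠ n', ∫_0^π sin(nx)sin(n'x) dx = ∫_0^π cos(nx)cos(n'x) dx = 0; and by product-to-sum, ∫_0^π sin(nx)cos(n'x) dx = ½∫_0^π [sin((n+n')x) + sin((n−n')x)] dx, which is 0 when n+n' is even and 2n/(n²−n'²) when n+n' is odd (it need not vanish on (0, π)). For the constant mode: ∫_0^π 1 dx = π, ∫_0^π cos(nx) dx = 0, ∫_0^π sin(nx) dx = (1−(−1)^n)/n.
  u² squared terms: (4)²·∫1 dx = 16·π = 16*π;  (-2)²·∫sin(x)² dx = 4·π/2 = 2*π;  (2)²·∫sin(5x)² dx = 4·π/2 = 2*π.
  u² cross terms: 2·(4)·(-2)·∫1·sin(x) dx = -16·(2) = -32;  2·(4)·(2)·∫1·sin(5x) dx = 16·(2/5) = 32/5;  2·(-2)·(2)·∫sin(x)·sin(5x) dx = -8·(0) = 0.
  So ∫_0^π u² dx = 16*π + 2*π + 2*π − 32 + 32/5 + 0 = -128/5 + 20*π.
  (u')² squared terms: (-2)²·∫cos(x)² dx = 4·π/2 = 2*π;  (10)²·∫cos(5x)² dx = 100·π/2 = 50*π.
  (u')² cross terms: 2·(-2)·(10)·∫cos(x)·cos(5x) dx = -40·(0) = 0.
  So ∫_0^π (u')² dx = 2*π + 50*π + 0 = 52*π.
||u||_{H^1}^2 = (-128/5 + 20*π) + (52*π) = -128/5 + 72*π.


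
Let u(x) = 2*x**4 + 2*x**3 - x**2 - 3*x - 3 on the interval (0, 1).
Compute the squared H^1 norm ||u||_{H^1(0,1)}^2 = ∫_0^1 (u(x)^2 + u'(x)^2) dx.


||u||_{H^1}^2 = 17611/630

The H^1 norm (squared) on an interval (0, L) is
  ||u||_{H^1}^2 = ∫_0^L u(x)^2 dx + ∫_0^L u'(x)^2 dx.
Compute u'(x) = 8*x**3 + 6*x**2 - 2*x - 3.
Then u(x)^2 = 4*x**8 + 8*x**7 - 16*x**5 - 23*x**4 - 6*x**3 + 15*x**2 + 18*x + 9 and u'(x)^2 = 64*x**6 + 96*x**5 + 4*x**4 - 72*x**3 - 32*x**2 + 12*x + 9.
Integrate each monomial from 0 to 1 using ∫_0^1 c·x^n dx = c·1^(n+1)/(n+1):
  ∫_0^1 u(x)^2 dx = ∫_0^1 (4*x^8 + 8*x^7 - 16*x^5 - 23*x^4 - 6*x^3 + 15*x^2 + 18*x + 9) dx. Term by term:
    ∫_0^1 4*x^8 dx = 4/9;  ∫_0^1 8*x^7 dx = 1;  ∫_0^1 -16*x^5 dx = -8/3;
    ∫_0^1 -23*x^4 dx = -23/5;  ∫_0^1 -6*x^3 dx = -3/2;  ∫_0^1 15*x^2 dx = 5;
    ∫_0^1 18*x dx = 9;  ∫_0^1 9 dx = 9.
  Sum: 4/9 + 1 − 8/3 − 23/5 − 3/2 + 5 + 9 + 9 = 1411/90.
  ∫_0^1 u'(x)^2 dx = ∫_0^1 (64*x^6 + 96*x^5 + 4*x^4 - 72*x^3 - 32*x^2 + 12*x + 9) dx. Term by term:
    ∫_0^1 64*x^6 dx = 64/7;  ∫_0^1 96*x^5 dx = 16;  ∫_0^1 4*x^4 dx = 4/5;
    ∫_0^1 -72*x^3 dx = -18;  ∫_0^1 -32*x^2 dx = -32/3;  ∫_0^1 12*x dx = 6;
    ∫_0^1 9 dx = 9.
  Sum: 64/7 + 16 + 4/5 − 18 − 32/3 + 6 + 9 = 1289/105.
Adding: ||u||_{H^1}^2 = 1411/90 + 1289/105 = 17611/630.


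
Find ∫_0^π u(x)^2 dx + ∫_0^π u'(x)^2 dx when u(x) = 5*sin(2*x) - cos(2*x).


||u||_{H^1(0,π)}^2 = 65*π

u'(x) = 2*sin(2*x) + 10*cos(2*x).
Expand u² and (u')² and integrate term by term on (0, π), using: for integers n ≥ 1, ∫_0^π sin²(nx) dx = ∫_0^π cos²(nx) dx = π/2; for n ≠ n', ∫_0^π sin(nx)sin(n'x) dx = ∫_0^π cos(nx)cos(n'x) dx = 0; and by product-to-sum, ∫_0^π sin(nx)cos(n'x) dx = ½∫_0^π [sin((n+n')x) + sin((n−n')x)] dx, which is 0 when n+n' is even and 2n/(n²−n'²) when n+n' is odd (it need not vanish on (0, π)).
  u² squared terms: (-1)²·∫cos(2x)² dx = 1·π/2 = π/2;  (5)²·∫sin(2x)² dx = 25·π/2 = 25*π/2.
  u² cross terms: 2·(-1)·(5)·∫cos(2x)·sin(2x) dx = -10·(0) = 0.
  So ∫_0^π u² dx = π/2 + 25*π/2 + 0 = 13*π.
  (u')² squared terms: (2)²·∫sin(2x)² dx = 4·π/2 = 2*π;  (10)²·∫cos(2x)² dx = 100·π/2 = 50*π.
  (u')² cross terms: 2·(2)·(10)·∫sin(2x)·cos(2x) dx = 40·(0) = 0.
  So ∫_0^π (u')² dx = 2*π + 50*π + 0 = 52*π.
||u||_{H^1}^2 = (13*π) + (52*π) = 65*π.


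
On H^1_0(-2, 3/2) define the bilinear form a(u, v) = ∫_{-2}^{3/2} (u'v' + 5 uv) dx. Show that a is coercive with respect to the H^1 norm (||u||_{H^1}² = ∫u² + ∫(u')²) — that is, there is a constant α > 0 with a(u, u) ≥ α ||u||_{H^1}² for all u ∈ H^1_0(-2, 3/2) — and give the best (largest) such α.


α = 1

Coercivity of a(·,·) on H^1_0(-2, 3/2) means a(u, u) ≥ α ||u||_{H^1}² for every u ∈ H^1_0.
The interval has length L = 7/2, and Poincaré/coercivity depend only on L. Here a(u, u) = ∫(u')² + (5)·∫u².
Here c = 5 ≥ 1, so a(u,u) = ∫(u')² + c∫u² ≥ ∫(u')² + ∫u² = ||u||_{H^1}², i.e. α = 1 works. No larger α is possible: a(u,u) ≥ α||u||_{H^1}² means (1−α)∫(u')² ≥ (α−c)∫u², and for the modes u_n = sin(nπ(x−x₀)/L) (x₀ the left endpoint) one has ∫u_n²/∫(u_n')² = (L/(nπ))² → 0, so a(u_n,u_n)/||u_n||_{H^1}² → 1. Hence the optimal constant is α = 1.
Therefore α = 1.


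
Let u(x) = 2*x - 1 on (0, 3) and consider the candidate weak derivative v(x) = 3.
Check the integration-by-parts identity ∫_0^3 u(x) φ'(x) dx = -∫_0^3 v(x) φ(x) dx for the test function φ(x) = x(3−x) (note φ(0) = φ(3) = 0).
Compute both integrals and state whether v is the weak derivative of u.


LHS = -9, RHS = -27/2. No, v is not the weak derivative of u.

u(x) = 2*x - 1, classical derivative u'(x) = 2.
φ(x) = x(3−x), so φ'(x) = 3 - 2*x.
Note φ(0) = φ(3) = 0, so the boundary term u·φ vanishes.
LHS = ∫_0^3 u(x) φ'(x) dx = ∫_0^3 (-4*x^2 + 8*x - 3) dx. Term by term:
  ∫_0^3 -4*x^2 dx = -36;  ∫_0^3 8*x dx = 36;  ∫_0^3 -3 dx = -9.
Sum: -36 + 36 − 9 = -9.
So LHS = -9.
∫_0^3 v(x) φ(x) dx = ∫_0^3 (-3*x^2 + 9*x) dx. Term by term:
  ∫_0^3 -3*x^2 dx = -27;  ∫_0^3 9*x dx = 81/2.
Sum: -27 + 81/2 = 27/2.
So RHS = -∫_0^3 v(x) φ(x) dx = -27/2.
LHS − RHS = 9/2 ≠ 0, so the identity fails.
(For a valid weak derivative the identity must hold for EVERY test function, in particular this one. The failure shows v is NOT the weak derivative of u.)
Correct weak derivative would be u'(x) = 2.


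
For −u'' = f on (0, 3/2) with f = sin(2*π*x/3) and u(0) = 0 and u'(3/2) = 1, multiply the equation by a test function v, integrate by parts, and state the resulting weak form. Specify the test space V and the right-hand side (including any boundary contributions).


V = {v ∈ H^1(0, 3/2) : v(0) = 0} (test functions vanish at x = 0 where u is specified); weak form: ∫_0^3/2 u'v' dx = ∫_0^3/2 (sin(2*π*x/3)) v dx + v(3/2) for all v ∈ V.

Multiply both sides by a test function v and integrate from 0 to 3/2:
  ∫_0^3/2 −u''(x) v(x) dx = ∫_0^3/2 f(x) v(x) dx.
Integrate the LHS by parts once:
  ∫_0^3/2 −u'' v dx = −[u'(x) v(x)]_0^3/2 + ∫_0^3/2 u'(x) v'(x) dx.
Thus ∫_0^3/2 u'(x) v'(x) dx = ∫_0^3/2 f(x) v(x) dx + [u'(x) v(x)]_0^3/2.
Choose V so that boundary terms are either known or forced to vanish.
Mixed BC: u(0) = 0 (Dirichlet) and u'(3/2) = 1 (Neumann). Define V = {v ∈ H^1(0, 3/2) : v(0) = 0}. Then [u' v]_0^3/2 = u'(3/2)·v(3/2) − u'(0)·0 = v(3/2).
Weak formulation: find u (satisfying any essential BC) such that ∫_0^3/2 u'(x) v'(x) dx = ∫_0^3/2 f v dx + v(3/2) for all v ∈ V (Dirichlet at 0 absorbed into V; Neumann datum at x = 3/2 contributes the boundary term).
Substituting f(x) = sin(2*π*x/3), the right-hand side is ∫_0^3/2 (sin(2*π*x/3)) v dx + v(3/2).


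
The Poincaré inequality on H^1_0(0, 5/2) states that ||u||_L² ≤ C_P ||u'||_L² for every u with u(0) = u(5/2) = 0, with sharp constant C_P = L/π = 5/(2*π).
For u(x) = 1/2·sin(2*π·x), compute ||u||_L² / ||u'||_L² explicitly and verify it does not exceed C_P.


||u||_L² / ||u'||_L² = 1/(2*π) < C_P = 5/(2*π).

u(x) = 1/2·sin(2*π·x), so u'(x) = π*cos(2*π*x).
Writing u(x) = A·sin(kπx/L) with A = 1/2 and k = 5, use ∫_0^L sin²(kπx/L) dx = L/2 and ∫_0^L cos²(kπx/L) dx = L/2.
u² = 1/4·sin²(2*π·x) and (u')² = π^2·cos²(2*π·x), and each of sin², cos² integrates to L/2 = 5/4 over (0, 5/2).
∫_0^5/2 u² dx = 5/16, so ||u||_L² = sqrt(5)/4.
∫_0^5/2 (u')² dx = 5*π^2/4, so ||u'||_L² = sqrt(5)*π/2.
Ratio ||u||_L² / ||u'||_L² = 1/(2*π).
Sharp Poincaré constant on H^1_0(0, 5/2) is C_P = L/π = 5/(2*π), achieved by sin(2*π/5·x).
This is the k = 5 harmonic; the ratio L/(kπ) is strictly less than C_P = L/π, consistent with the sharp inequality ||u||_L² ≤ C_P ||u'||_L².


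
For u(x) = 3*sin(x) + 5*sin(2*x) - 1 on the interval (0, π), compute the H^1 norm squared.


||u||_{H^1(0,π)}^2 = -12 + 145*π/2

u'(x) = 3*cos(x) + 10*cos(2*x).
Expand u² and (u')² and integrate term by term on (0, π), using: for integers n ≥ 1, ∫_0^π sin²(nx) dx = ∫_0^π cos²(nx) dx = π/2; for n ≠ n', ∫_0^π sin(nx)sin(n'x) dx = ∫_0^π cos(nx)cos(n'x) dx = 0; and by product-to-sum, ∫_0^π sin(nx)cos(n'x) dx = ½∫_0^π [sin((n+n')x) + sin((n−n')x)] dx, which is 0 when n+n' is even and 2n/(n²−n'²) when n+n' is odd (it need not vanish on (0, π)). For the constant mode: ∫_0^π 1 dx = π, ∫_0^π cos(nx) dx = 0, ∫_0^π sin(nx) dx = (1−(−1)^n)/n.
  u² squared terms: (-1)²·∫1 dx = 1·π = π;  (3)²·∫sin(x)² dx = 9·π/2 = 9*π/2;  (5)²·∫sin(2x)² dx = 25·π/2 = 25*π/2.
  u² cross terms: 2·(-1)·(3)·∫1·sin(x) dx = -6·(2) = -12;  2·(-1)·(5)·∫1·sin(2x) dx = -10·(0) = 0;  2·(3)·(5)·∫sin(x)·sin(2x) dx = 30·(0) = 0.
  So ∫_0^π u² dx = π + 9*π/2 + 25*π/2 − 12 + 0 + 0 = -12 + 18*π.
  (u')² squared terms: (3)²·∫cos(x)² dx = 9·π/2 = 9*π/2;  (10)²·∫cos(2x)² dx = 100·π/2 = 50*π.
  (u')² cross terms: 2·(3)·(10)·∫cos(x)·cos(2x) dx = 60·(0) = 0.
  So ∫_0^π (u')² dx = 9*π/2 + 50*π + 0 = 109*π/2.
||u||_{H^1}^2 = (-12 + 18*π) + (109*π/2) = -12 + 145*π/2.


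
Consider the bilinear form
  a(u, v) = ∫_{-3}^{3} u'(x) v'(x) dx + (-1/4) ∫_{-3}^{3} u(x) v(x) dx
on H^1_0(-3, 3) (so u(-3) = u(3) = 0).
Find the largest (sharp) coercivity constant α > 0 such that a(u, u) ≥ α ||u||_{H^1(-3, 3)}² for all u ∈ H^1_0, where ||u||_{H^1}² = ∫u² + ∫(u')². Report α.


α = (-9 + π^2)/(π^2 + 36)

Coercivity of a(·,·) on H^1_0(-3, 3) means a(u, u) ≥ α ||u||_{H^1}² for every u ∈ H^1_0.
The interval has length L = 6, and Poincaré/coercivity depend only on L. Here a(u, u) = ∫(u')² + (-1/4)·∫u².
Here c = -1/4 < 0 with |c| < (π/L)² = π^2/36, so coercivity still holds. The condition a(u,u) ≥ α||u||_{H^1}² reads (1−α)∫(u')² ≥ (α−c)∫u². Any admissible α is ≤ 1 (rapidly oscillating u have ∫u²/∫(u')² → 0), and α = 1 would force 0 ≥ (1−c)∫u², impossible since c < 1; so 1−α > 0. By the sharp Poincaré inequality on H^1_0 of an interval of length L, ∫(u')² ≥ (π/L)²∫u² with equality for the first sine mode sin(π(x−x₀)/L) (x₀ the left endpoint), so the inequality holds for all u iff (1−α)(π/L)² ≥ α − c, i.e. α ≤ ((π/L)² + c)/((π/L)² + 1) = (1 + c(L/π)²)/(1 + (L/π)²). (Direct route, valid since c ≤ 0: Poincaré gives c∫u² ≥ c(L/π)²∫(u')², so a(u,u) ≥ (1 + c(L/π)²)∫(u')², while ||u||_{H^1}² ≤ (1 + (L/π)²)∫(u')²; dividing yields the same α.) With (π/L)² = π^2/36 and c = -1/4, the largest admissible constant is α = ((π/L)² + c)/((π/L)² + 1).
Simplifying, α = (-9 + π^2)/(π^2 + 36).


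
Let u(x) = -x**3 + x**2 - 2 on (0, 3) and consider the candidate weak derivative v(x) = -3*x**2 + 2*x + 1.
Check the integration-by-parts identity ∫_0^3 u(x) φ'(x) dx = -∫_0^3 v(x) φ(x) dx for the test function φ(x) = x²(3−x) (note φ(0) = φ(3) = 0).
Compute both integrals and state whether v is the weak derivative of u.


LHS = 243/5, RHS = 837/20. No, v is not the weak derivative of u.

u(x) = -x**3 + x**2 - 2, classical derivative u'(x) = -3*x**2 + 2*x.
φ(x) = x²(3−x), so φ'(x) = 3*x*(2 - x).
Note φ(0) = φ(3) = 0, so the boundary term u·φ vanishes.
LHS = ∫_0^3 u(x) φ'(x) dx = ∫_0^3 (3*x^5 - 9*x^4 + 6*x^3 + 6*x^2 - 12*x) dx. Term by term:
  ∫_0^3 3*x^5 dx = 729/2;  ∫_0^3 -9*x^4 dx = -2187/5;  ∫_0^3 6*x^3 dx = 243/2;
  ∫_0^3 6*x^2 dx = 54;  ∫_0^3 -12*x dx = -54.
Sum: 729/2 − 2187/5 + 243/2 + 54 − 54 = 243/5.
So LHS = 243/5.
∫_0^3 v(x) φ(x) dx = ∫_0^3 (3*x^5 - 11*x^4 + 5*x^3 + 3*x^2) dx. Term by term:
  ∫_0^3 3*x^5 dx = 729/2;  ∫_0^3 -11*x^4 dx = -2673/5;  ∫_0^3 5*x^3 dx = 405/4;
  ∫_0^3 3*x^2 dx = 27.
Sum: 729/2 − 2673/5 + 405/4 + 27 = -837/20.
So RHS = -∫_0^3 v(x) φ(x) dx = 837/20.
LHS − RHS = 27/4 ≠ 0, so the identity fails.
(For a valid weak derivative the identity must hold for EVERY test function, in particular this one. The failure shows v is NOT the weak derivative of u.)
Correct weak derivative would be u'(x) = -3*x**2 + 2*x.
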